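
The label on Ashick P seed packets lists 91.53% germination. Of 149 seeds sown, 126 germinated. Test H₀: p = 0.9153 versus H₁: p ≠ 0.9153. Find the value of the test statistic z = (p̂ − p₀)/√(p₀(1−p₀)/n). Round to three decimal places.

z = -3.054

p̂ = 126/149 = 0.84564.
Standard error under H₀: √(0.9153×0.0847/149) = 0.02281.
z = (0.84564 − 0.9153)/0.02281 = -0.06966/0.02281 = -3.054.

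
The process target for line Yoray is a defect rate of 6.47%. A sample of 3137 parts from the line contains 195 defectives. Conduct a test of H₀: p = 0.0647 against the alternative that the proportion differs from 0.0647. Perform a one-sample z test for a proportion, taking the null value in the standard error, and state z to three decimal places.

z = -0.578

p̂ = 195/3137 ≈ 0.062161.
Under H₀, SE = √(0.0647·0.9353/3137) = √(1.92904e-05) = 0.004392.
z = (0.062161 − 0.0647)/0.004392 = -0.002539/0.004392 = -0.578.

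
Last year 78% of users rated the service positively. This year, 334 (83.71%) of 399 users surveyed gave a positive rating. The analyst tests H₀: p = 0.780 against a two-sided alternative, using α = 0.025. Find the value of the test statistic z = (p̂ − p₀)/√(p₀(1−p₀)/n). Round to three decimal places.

z = 2.753

p̂ = 334/399 ≈ 0.83709.
SE = √(p₀(1−p₀)/n) = √(0.1716/399) = 0.02074.
z = (0.83709 − 0.78)/0.02074 = 0.05709/0.02074 = 2.753.
p-value = 2·P(Z > 2.753) ≈ 0.0059; since p < α = 0.025, reject H₀.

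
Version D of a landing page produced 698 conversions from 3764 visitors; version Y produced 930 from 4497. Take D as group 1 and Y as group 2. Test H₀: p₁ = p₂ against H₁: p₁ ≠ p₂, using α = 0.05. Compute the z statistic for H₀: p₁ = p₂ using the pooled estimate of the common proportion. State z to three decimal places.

z = -2.431

p̂₁ = 698/3764 ≈ 0.185441, p̂₂ = 930/4497 ≈ 0.206805.
Pooled p̂ = (698+930)/(3764+4497) = 1628/8261 = 0.197071.
SE = √(p̂(1−p̂)(1/n₁+1/n₂)) = √(0.197071·0.802929·0.000488045) = √(7.72252e-05) = 0.008788.
z = (0.185441 − 0.206805)/0.008788 = -0.021364/0.008788 = -2.431.
Two-sided p-value ≈ 2·Φ(−2.431) = 0.0151; since p < α = 0.05, reject H₀.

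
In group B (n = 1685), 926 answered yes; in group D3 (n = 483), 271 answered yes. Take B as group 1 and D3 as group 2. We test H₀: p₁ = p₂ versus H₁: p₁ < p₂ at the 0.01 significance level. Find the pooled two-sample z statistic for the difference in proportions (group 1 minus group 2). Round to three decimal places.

p̂₁ = 926/1685 ≈ 0.54955, p̂₂ = 271/483 ≈ 0.56108.
Pooled p̂ = (926+271)/(1685+483) = 1197/2168 = 0.55212.
SE = √(p̂(1−p̂)(1/n₁+1/n₂)) = √(0.55212·0.44788·0.00266387) = √(0.000658729) = 0.02567.
z = (0.54955 − 0.56108)/0.02567 = -0.01153/0.02567 = -0.449.
p-value = P(Z < -0.449) ≈ 0.3267, so at α = 0.01 we fail to reject H₀.

z = -0.449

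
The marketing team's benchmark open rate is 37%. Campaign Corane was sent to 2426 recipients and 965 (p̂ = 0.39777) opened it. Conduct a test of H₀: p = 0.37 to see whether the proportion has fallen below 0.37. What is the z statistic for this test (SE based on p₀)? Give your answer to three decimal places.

z = 2.833

p̂ = 965/2426 = 0.3977741.
Under H₀, SE = √(0.37·0.63/2426) = √(9.60841e-05) = 0.0098022.
z = (0.3977741 − 0.37)/0.0098022 = 0.0277741/0.0098022 = 2.833.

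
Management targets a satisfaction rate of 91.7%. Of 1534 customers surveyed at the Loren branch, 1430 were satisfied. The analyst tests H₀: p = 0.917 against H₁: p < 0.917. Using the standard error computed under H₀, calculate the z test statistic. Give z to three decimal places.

p̂ = 1430/1534 = 0.932203.
Standard error under H₀: √(0.917×0.083/1534) = 0.007044.
z = (0.932203 − 0.917)/0.007044 = 0.015203/0.007044 = 2.158.

z = 2.158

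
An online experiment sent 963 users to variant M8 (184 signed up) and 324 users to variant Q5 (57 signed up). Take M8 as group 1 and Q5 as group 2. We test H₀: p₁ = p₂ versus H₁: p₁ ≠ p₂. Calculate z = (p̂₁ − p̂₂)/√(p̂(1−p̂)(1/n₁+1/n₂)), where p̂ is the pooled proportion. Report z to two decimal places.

z = 0.60

p̂₁ = 184/963 ≈ 0.19107, p̂₂ = 57/324 ≈ 0.17593.
Pooled p̂ = (184+57)/(963+324) = 241/1287 = 0.18726.
SE = √(0.152192 × 0.00412484) = 0.02506.
z = (0.19107 − 0.17593)/0.02506 = 0.01514/0.02506 = 0.60.
Two-sided p-value ≈ 2·Φ(−0.604) = 0.5456.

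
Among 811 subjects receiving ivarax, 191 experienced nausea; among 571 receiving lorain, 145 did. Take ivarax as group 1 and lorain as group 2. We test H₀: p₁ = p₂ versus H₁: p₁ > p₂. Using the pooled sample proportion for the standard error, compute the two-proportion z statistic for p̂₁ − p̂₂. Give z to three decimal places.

z = -0.786

p̂₁ = 191/811 ≈ 0.235512, p̂₂ = 145/571 ≈ 0.253940.
Pooled p̂ = (191+145)/(811+571) = 336/1382 = 0.243126.
SE = √(0.184016 × 0.00298436) = 0.023434.
z = (0.235512 − 0.253940)/0.023434 = -0.018428/0.023434 = -0.786.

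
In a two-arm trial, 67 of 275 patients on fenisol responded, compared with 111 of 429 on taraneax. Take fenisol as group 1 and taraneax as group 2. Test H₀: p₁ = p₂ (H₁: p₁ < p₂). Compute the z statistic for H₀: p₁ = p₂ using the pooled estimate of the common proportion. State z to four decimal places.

p̂₁ = 67/275 ≈ 0.243636, p̂₂ = 111/429 ≈ 0.258741.
Pooled p̂ = (67+111)/(275+429) = 178/704 = 0.252841.
SE = √(p̂(1−p̂)(1/n₁+1/n₂)) = √(0.252841·0.747159·0.00596737) = √(0.00112731) = 0.033575.
z = (0.243636 − 0.258741)/0.033575 = -0.015105/0.033575 = -0.4499.
p-value = P(Z < -0.450) ≈ 0.3264.

z = -0.4499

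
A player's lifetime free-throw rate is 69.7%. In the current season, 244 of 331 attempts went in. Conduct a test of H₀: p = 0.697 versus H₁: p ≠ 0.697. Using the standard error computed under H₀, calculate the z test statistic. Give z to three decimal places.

p̂ = 244/331 = 0.73716.
SE = √(p₀(1−p₀)/n) = √(0.21119/331) = 0.02526.
z = (0.73716 − 0.697)/0.02526 = 0.04016/0.02526 = 1.590.
Two-sided p-value ≈ 2·Φ(−1.590) = 0.1119.

z = 1.590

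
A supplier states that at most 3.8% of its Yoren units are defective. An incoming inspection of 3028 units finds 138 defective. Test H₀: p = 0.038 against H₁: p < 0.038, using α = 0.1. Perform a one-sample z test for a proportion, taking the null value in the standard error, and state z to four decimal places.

z = 2.1800

p̂ = 138/3028 = 0.0455746.
SE = √(p₀(1−p₀)/n) = √(0.036556/3028) = 0.0034746.
z = (0.0455746 − 0.038)/0.0034746 = 0.0075746/0.0034746 = 2.1800.
p-value = P(Z < 2.180) ≈ 0.9854; since p > α = 0.1, fail to reject H₀.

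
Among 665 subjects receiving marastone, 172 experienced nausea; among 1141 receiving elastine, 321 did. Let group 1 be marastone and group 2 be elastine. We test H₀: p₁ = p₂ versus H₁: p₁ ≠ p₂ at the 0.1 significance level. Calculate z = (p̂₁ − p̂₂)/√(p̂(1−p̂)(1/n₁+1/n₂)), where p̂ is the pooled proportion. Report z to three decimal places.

p̂₁ = 172/665 = 0.25865, p̂₂ = 321/1141 = 0.28133.
Pooled p̂ = (172+321)/(665+1141) = 493/1806 = 0.27298.
SE = √(p̂(1−p̂)(1/n₁+1/n₂)) = √(0.27298·0.72702·0.00238018) = √(0.000472375) = 0.02173.
z = (0.25865 − 0.28133)/0.02173 = -0.02268/0.02173 = -1.044.
p-value = 2·P(Z > 1.044) ≈ 0.2966. With α = 0.1, fail to reject H₀.

z = -1.044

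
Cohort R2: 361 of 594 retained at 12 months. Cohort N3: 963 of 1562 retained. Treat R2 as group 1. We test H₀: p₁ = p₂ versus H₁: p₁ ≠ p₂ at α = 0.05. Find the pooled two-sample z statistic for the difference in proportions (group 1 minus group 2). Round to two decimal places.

p̂₁ = 361/594 = 0.6077, p̂₂ = 963/1562 = 0.6165.
Pooled p̂ = (361+963)/(594+1562) = 1324/2156 = 0.6141.
SE = √(p̂(1−p̂)(1/n₁+1/n₂)) = √(0.6141·0.3859·0.00232371) = √(0.000550675) = 0.0235.
z = (0.6077 − 0.6165)/0.0235 = -0.0088/0.0235 = -0.37.
Two-sided p-value ≈ 2·Φ(−0.374) = 0.7085, so at α = 0.05 we fail to reject H₀.

z = -0.37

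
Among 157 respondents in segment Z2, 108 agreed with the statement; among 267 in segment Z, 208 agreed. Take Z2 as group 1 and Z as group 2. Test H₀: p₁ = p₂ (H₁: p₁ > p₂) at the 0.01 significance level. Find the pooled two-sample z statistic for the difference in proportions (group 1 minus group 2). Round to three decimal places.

p̂₁ = 108/157 = 0.68790, p̂₂ = 208/267 = 0.77903.
Pooled p̂ = (108+208)/(157+267) = 316/424 = 0.74528.
SE = √(p̂(1−p̂)(1/n₁+1/n₂)) = √(0.74528·0.25472·0.0101147) = √(0.00192015) = 0.04382.
z = (0.68790 − 0.77903)/0.04382 = -0.09113/0.04382 = -2.080.
p-value = P(Z > -2.080) ≈ 0.9812. With α = 0.01, fail to reject H₀.

z = -2.080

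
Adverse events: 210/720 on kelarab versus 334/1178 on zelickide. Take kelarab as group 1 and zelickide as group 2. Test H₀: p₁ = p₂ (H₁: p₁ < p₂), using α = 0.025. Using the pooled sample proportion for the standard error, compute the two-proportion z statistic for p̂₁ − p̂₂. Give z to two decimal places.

p̂₁ = 210/720 = 0.2917, p̂₂ = 334/1178 = 0.2835.
Pooled p̂ = (210+334)/(720+1178) = 544/1898 = 0.2866.
SE = √(p̂(1−p̂)(1/n₁+1/n₂)) = √(0.2866·0.7134·0.00223779) = √(0.000457555) = 0.0214.
z = (0.2917 − 0.2835)/0.0214 = 0.0082/0.0214 = 0.38.
p-value = P(Z < 0.380) ≈ 0.6481; since p > α = 0.025, fail to reject H₀.

z = 0.38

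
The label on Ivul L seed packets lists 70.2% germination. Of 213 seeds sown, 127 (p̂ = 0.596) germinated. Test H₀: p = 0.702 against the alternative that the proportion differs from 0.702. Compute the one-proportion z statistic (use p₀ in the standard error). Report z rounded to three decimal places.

z = -3.375

p̂ = 127/213 ≈ 0.59624.
SE = √(p₀(1−p₀)/n) = √(0.2092/213) = 0.03134.
z = (0.59624 − 0.702)/0.03134 = -0.10576/0.03134 = -3.375.
p-value = 2·P(Z > 3.375) ≈ 0.0007.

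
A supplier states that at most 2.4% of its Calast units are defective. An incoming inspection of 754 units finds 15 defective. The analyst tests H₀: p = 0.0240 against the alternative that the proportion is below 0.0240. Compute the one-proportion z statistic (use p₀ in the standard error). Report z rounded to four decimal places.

p̂ = 15/754 = 0.0198939.
Standard error under H₀: √(0.024×0.976/754) = 0.0055737.
z = (0.0198939 − 0.024)/0.0055737 = -0.0041061/0.0055737 = -0.7367.
p-value = P(Z < -0.737) ≈ 0.2307.

z = -0.7367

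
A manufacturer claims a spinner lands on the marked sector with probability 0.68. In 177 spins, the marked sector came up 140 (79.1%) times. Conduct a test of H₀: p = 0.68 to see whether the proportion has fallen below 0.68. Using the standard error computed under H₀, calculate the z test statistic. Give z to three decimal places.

p̂ = 140/177 = 0.79096.
SE = √(p₀(1−p₀)/n) = √(0.2176/177) = 0.03506.
z = (0.79096 − 0.68)/0.03506 = 0.11096/0.03506 = 3.165.
p-value = P(Z < 3.165) ≈ 0.9992.

z = 3.165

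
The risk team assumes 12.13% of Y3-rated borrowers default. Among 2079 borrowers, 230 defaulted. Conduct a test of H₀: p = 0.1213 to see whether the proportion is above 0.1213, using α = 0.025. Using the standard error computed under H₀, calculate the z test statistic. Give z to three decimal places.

z = -1.490

p̂ = 230/2079 ≈ 0.11063.
SE = √(p₀(1−p₀)/n) = √(0.10659/2079) = 0.00716.
z = (0.11063 − 0.1213)/0.00716 = -0.01067/0.00716 = -1.490.
p-value = P(Z > -1.490) ≈ 0.9319; since p > α = 0.025, fail to reject H₀.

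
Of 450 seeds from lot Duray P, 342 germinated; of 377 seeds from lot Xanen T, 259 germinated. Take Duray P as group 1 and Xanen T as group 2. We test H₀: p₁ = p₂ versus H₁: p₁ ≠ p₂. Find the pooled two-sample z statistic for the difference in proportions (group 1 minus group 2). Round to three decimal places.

p̂₁ = 342/450 ≈ 0.760000, p̂₂ = 259/377 ≈ 0.687003.
Pooled p̂ = (342+259)/(450+377) = 601/827 = 0.726723.
SE = √(0.198597 × 0.00487474) = 0.031114.
z = (0.760000 − 0.687003)/0.031114 = 0.072997/0.031114 = 2.346.

z = 2.346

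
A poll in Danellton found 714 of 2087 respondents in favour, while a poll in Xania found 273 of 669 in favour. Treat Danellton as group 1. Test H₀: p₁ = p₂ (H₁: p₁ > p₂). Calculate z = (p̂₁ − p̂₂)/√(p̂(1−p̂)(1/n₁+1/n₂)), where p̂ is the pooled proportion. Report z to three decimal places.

p̂₁ = 714/2087 ≈ 0.34212, p̂₂ = 273/669 ≈ 0.40807.
Pooled p̂ = (714+273)/(2087+669) = 987/2756 = 0.35813.
SE = √(p̂(1−p̂)(1/n₁+1/n₂)) = √(0.35813·0.64187·0.00197392) = √(0.000453751) = 0.02130.
z = (0.34212 − 0.40807)/0.02130 = -0.06595/0.02130 = -3.096.
p-value = P(Z > -3.096) ≈ 0.9990.

z = -3.096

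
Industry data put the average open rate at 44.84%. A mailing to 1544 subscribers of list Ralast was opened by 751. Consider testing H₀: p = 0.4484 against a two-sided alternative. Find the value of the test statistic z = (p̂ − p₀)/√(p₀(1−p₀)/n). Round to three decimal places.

z = 3.002

p̂ = 751/1544 = 0.48640.
Under H₀, SE = √(0.4484·0.5516/1544) = √(0.000160193) = 0.01266.
z = (0.48640 − 0.4484)/0.01266 = 0.03800/0.01266 = 3.002.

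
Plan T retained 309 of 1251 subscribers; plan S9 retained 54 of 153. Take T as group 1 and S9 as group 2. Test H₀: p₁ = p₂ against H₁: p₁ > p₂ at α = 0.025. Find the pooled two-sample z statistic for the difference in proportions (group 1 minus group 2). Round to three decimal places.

z = -2.825

p̂₁ = 309/1251 ≈ 0.24700, p̂₂ = 54/153 ≈ 0.35294.
Pooled p̂ = (309+54)/(1251+153) = 363/1404 = 0.25855.
SE = √(0.1917 × 0.00733531) = 0.03750.
z = (0.24700 − 0.35294)/0.03750 = -0.10594/0.03750 = -2.825.
p-value = P(Z > -2.825) ≈ 0.9976. With α = 0.025, fail to reject H₀.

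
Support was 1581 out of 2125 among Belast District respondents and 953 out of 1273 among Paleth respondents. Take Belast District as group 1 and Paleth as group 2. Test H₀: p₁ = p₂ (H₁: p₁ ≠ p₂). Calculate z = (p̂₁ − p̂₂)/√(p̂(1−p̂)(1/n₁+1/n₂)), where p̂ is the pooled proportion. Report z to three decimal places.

z = -0.300

p̂₁ = 1581/2125 = 0.74400, p̂₂ = 953/1273 = 0.74863.
Pooled p̂ = (1581+953)/(2125+1273) = 2534/3398 = 0.74573.
SE = √(p̂(1−p̂)(1/n₁+1/n₂)) = √(0.74573·0.25427·0.00125613) = √(0.000238182) = 0.01543.
z = (0.74400 − 0.74863)/0.01543 = -0.00463/0.01543 = -0.300.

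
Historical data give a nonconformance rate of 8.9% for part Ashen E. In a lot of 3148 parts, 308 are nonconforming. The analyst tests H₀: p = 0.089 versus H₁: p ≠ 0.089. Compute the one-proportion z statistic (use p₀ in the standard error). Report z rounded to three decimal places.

p̂ = 308/3148 = 0.097840.
SE = √(p₀(1−p₀)/n) = √(0.081079/3148) = 0.005075.
z = (0.097840 − 0.089)/0.005075 = 0.008840/0.005075 = 1.742.

z = 1.742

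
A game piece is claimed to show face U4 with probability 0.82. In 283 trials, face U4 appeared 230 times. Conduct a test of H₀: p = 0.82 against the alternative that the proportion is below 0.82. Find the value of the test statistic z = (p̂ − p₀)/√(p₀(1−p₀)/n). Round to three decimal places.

p̂ = 230/283 ≈ 0.81272.
Standard error under H₀: √(0.82×0.18/283) = 0.02284.
z = (0.81272 − 0.82)/0.02284 = -0.00728/0.02284 = -0.319.
p-value = P(Z < -0.319) ≈ 0.3750.

z = -0.319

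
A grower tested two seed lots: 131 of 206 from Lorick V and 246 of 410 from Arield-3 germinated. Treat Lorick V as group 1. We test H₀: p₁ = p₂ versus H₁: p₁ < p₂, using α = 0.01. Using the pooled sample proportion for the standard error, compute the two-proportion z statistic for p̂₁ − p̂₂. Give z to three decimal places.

p̂₁ = 131/206 = 0.63592, p̂₂ = 246/410 = 0.60000.
Pooled p̂ = (131+246)/(206+410) = 377/616 = 0.61201.
SE = √(0.237453 × 0.00729339) = 0.04162.
z = (0.63592 − 0.60000)/0.04162 = 0.03592/0.04162 = 0.863.
p-value = P(Z < 0.863) ≈ 0.8060. With α = 0.01, fail to reject H₀.

z = 0.863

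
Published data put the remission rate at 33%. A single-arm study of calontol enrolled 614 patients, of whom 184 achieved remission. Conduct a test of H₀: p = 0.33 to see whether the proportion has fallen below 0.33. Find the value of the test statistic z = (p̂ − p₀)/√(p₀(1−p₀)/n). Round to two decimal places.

p̂ = 184/614 = 0.29967.
Under H₀, SE = √(0.33·0.67/614) = √(0.000360098) = 0.01898.
z = (0.29967 − 0.33)/0.01898 = -0.03033/0.01898 = -1.60.

z = -1.60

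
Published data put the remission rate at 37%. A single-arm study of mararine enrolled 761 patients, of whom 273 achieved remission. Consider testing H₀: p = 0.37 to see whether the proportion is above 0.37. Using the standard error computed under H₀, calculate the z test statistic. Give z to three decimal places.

p̂ = 273/761 ≈ 0.35874.
Under H₀, SE = √(0.37·0.63/761) = √(0.000306307) = 0.01750.
z = (0.35874 − 0.37)/0.01750 = -0.01126/0.01750 = -0.643.
p-value = P(Z > -0.643) ≈ 0.7400.

z = -0.643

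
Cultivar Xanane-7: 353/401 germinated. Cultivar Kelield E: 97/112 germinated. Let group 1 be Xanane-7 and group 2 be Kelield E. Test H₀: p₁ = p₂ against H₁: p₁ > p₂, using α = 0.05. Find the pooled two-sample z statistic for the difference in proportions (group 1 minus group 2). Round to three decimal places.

p̂₁ = 353/401 ≈ 0.88030, p̂₂ = 97/112 ≈ 0.86607.
Pooled p̂ = (353+97)/(401+112) = 450/513 = 0.87719.
SE = √(0.107725 × 0.0114223) = 0.03508.
z = (0.88030 − 0.86607)/0.03508 = 0.01423/0.03508 = 0.406.
p-value = P(Z > 0.406) ≈ 0.3425; since p > α = 0.05, fail to reject H₀.

z = 0.406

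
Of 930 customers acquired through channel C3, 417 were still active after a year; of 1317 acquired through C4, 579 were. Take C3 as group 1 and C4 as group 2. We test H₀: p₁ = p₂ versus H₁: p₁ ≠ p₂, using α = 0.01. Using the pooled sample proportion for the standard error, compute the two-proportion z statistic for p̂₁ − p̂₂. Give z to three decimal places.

p̂₁ = 417/930 = 0.44839, p̂₂ = 579/1317 = 0.43964.
Pooled p̂ = (417+579)/(930+1317) = 996/2247 = 0.44326.
SE = √(p̂(1−p̂)(1/n₁+1/n₂)) = √(0.44326·0.55674·0.00183457) = √(0.000452736) = 0.02128.
z = (0.44839 − 0.43964)/0.02128 = 0.00875/0.02128 = 0.411.
p-value = 2·P(Z > 0.411) ≈ 0.6808; since p > α = 0.01, fail to reject H₀.

z = 0.411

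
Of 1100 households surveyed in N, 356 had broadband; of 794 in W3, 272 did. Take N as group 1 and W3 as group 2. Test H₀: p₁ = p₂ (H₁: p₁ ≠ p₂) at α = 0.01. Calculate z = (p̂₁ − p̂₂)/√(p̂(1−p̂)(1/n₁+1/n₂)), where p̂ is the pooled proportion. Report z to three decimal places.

p̂₁ = 356/1100 ≈ 0.32364, p̂₂ = 272/794 ≈ 0.34257.
Pooled p̂ = (356+272)/(1100+794) = 628/1894 = 0.33157.
SE = √(0.221632 × 0.00216854) = 0.02192.
z = (0.32364 − 0.34257)/0.02192 = -0.01893/0.02192 = -0.864.
p-value = 2·P(Z > 0.864) ≈ 0.3878; since p > α = 0.01, fail to reject H₀.

z = -0.864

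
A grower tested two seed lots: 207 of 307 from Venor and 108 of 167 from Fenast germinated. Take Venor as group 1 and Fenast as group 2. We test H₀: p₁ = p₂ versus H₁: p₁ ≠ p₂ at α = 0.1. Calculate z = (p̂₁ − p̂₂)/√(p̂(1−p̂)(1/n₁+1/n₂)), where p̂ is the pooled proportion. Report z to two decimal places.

z = 0.61

p̂₁ = 207/307 = 0.6743, p̂₂ = 108/167 = 0.6467.
Pooled p̂ = (207+108)/(307+167) = 315/474 = 0.6646.
SE = √(0.222921 × 0.00924535) = 0.0454.
z = (0.6743 − 0.6467)/0.0454 = 0.0276/0.0454 = 0.61.
Two-sided p-value ≈ 2·Φ(−0.607) = 0.5438. With α = 0.1, fail to reject H₀.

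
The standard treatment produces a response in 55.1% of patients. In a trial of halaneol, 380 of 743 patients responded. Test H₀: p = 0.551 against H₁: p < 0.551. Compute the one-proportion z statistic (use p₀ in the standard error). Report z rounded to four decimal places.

z = -2.1680

p̂ = 380/743 ≈ 0.5114401.
Under H₀, SE = √(0.551·0.449/743) = √(0.000332973) = 0.0182476.
z = (0.5114401 − 0.551)/0.0182476 = -0.0395599/0.0182476 = -2.1680.
p-value = P(Z < -2.168) ≈ 0.0151.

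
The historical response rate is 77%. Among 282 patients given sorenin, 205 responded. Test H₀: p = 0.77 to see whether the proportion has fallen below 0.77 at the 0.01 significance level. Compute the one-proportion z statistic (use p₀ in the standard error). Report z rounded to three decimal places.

p̂ = 205/282 = 0.72695.
Standard error under H₀: √(0.77×0.23/282) = 0.02506.
z = (0.72695 − 0.77)/0.02506 = -0.04305/0.02506 = -1.718.
p-value = P(Z < -1.718) ≈ 0.0429; since p > α = 0.01, fail to reject H₀.

z = -1.718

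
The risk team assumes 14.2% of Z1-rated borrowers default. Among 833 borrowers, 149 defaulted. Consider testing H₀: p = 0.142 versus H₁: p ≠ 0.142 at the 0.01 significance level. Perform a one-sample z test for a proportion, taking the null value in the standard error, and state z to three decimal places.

p̂ = 149/833 ≈ 0.178872.
Standard error under H₀: √(0.142×0.858/833) = 0.012094.
z = (0.178872 − 0.142)/0.012094 = 0.036872/0.012094 = 3.049.
Two-sided p-value ≈ 2·Φ(−3.049) = 0.0023; since p < α = 0.01, reject H₀.

z = 3.049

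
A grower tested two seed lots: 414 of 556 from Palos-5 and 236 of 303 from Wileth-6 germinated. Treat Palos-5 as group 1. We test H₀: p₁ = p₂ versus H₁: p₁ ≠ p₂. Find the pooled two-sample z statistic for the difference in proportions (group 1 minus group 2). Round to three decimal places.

z = -1.119

p̂₁ = 414/556 = 0.74460, p̂₂ = 236/303 = 0.77888.
Pooled p̂ = (414+236)/(556+303) = 650/859 = 0.75669.
SE = √(p̂(1−p̂)(1/n₁+1/n₂)) = √(0.75669·0.24331·0.00509889) = √(0.000938748) = 0.03064.
z = (0.74460 − 0.77888)/0.03064 = -0.03428/0.03064 = -1.119.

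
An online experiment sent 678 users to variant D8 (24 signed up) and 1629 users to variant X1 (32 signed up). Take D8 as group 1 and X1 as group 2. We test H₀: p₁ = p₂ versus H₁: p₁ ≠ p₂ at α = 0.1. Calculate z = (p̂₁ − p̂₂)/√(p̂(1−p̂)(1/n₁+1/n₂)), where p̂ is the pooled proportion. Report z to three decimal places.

p̂₁ = 24/678 = 0.035398, p̂₂ = 32/1629 = 0.019644.
Pooled p̂ = (24+32)/(678+1629) = 56/2307 = 0.024274.
SE = √(p̂(1−p̂)(1/n₁+1/n₂)) = √(0.024274·0.975726·0.0020888) = √(4.94726e-05) = 0.007034.
z = (0.035398 − 0.019644)/0.007034 = 0.015754/0.007034 = 2.240.
p-value = 2·P(Z > 2.240) ≈ 0.0251, so at α = 0.1 we reject H₀.

z = 2.240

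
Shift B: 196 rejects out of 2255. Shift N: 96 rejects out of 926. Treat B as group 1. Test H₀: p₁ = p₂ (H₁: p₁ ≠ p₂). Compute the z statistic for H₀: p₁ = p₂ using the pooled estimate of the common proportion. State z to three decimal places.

z = -1.487

p̂₁ = 196/2255 = 0.086918, p̂₂ = 96/926 = 0.103672.
Pooled p̂ = (196+96)/(2255+926) = 292/3181 = 0.091795.
SE = √(0.0833687 × 0.00152337) = 0.011269.
z = (0.086918 − 0.103672)/0.011269 = -0.016754/0.011269 = -1.487.
p-value = 2·P(Z > 1.487) ≈ 0.1371.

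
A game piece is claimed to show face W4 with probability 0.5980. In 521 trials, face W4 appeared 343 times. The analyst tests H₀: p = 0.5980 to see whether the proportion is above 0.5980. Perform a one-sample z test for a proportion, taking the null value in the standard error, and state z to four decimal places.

z = 2.8095

p̂ = 343/521 = 0.6583493.
SE = √(p₀(1−p₀)/n) = √(0.2404/521) = 0.0214805.
z = (0.6583493 − 0.598)/0.0214805 = 0.0603493/0.0214805 = 2.8095.
p-value = P(Z > 2.809) ≈ 0.0025.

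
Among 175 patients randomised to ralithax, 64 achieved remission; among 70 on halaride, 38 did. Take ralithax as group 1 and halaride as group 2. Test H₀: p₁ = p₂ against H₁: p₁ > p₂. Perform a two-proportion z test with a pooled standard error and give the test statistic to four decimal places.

z = -2.5410

p̂₁ = 64/175 ≈ 0.365714, p̂₂ = 38/70 ≈ 0.542857.
Pooled p̂ = (64+38)/(175+70) = 102/245 = 0.416327.
SE = √(p̂(1−p̂)(1/n₁+1/n₂)) = √(0.416327·0.583673·0.02) = √(0.00485998) = 0.069714.
z = (0.365714 − 0.542857)/0.069714 = -0.177143/0.069714 = -2.5410.
p-value = P(Z > -2.541) ≈ 0.9945.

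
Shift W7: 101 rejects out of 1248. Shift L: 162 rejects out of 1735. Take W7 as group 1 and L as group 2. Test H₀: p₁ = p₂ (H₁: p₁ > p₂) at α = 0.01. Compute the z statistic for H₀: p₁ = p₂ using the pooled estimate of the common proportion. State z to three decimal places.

p̂₁ = 101/1248 ≈ 0.080929, p̂₂ = 162/1735 ≈ 0.093372.
Pooled p̂ = (101+162)/(1248+1735) = 263/2983 = 0.088166.
SE = √(p̂(1−p̂)(1/n₁+1/n₂)) = √(0.088166·0.911834·0.00137765) = √(0.000110753) = 0.010524.
z = (0.080929 − 0.093372)/0.010524 = -0.012443/0.010524 = -1.182.
p-value = P(Z > -1.182) ≈ 0.8815. With α = 0.01, fail to reject H₀.

z = -1.182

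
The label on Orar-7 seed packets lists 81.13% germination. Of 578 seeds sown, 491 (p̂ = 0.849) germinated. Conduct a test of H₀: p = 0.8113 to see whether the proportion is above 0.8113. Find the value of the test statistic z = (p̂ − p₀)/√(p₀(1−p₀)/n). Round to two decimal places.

p̂ = 491/578 = 0.84948.
Under H₀, SE = √(0.8113·0.1887/578) = √(0.000264866) = 0.01627.
z = (0.84948 − 0.8113)/0.01627 = 0.03818/0.01627 = 2.35.
p-value = P(Z > 2.346) ≈ 0.0095.

z = 2.35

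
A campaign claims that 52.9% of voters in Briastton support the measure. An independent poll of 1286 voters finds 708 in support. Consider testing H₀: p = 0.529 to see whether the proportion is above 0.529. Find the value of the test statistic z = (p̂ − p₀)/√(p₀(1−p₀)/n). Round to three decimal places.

z = 1.548

p̂ = 708/1286 = 0.550544.
Standard error under H₀: √(0.529×0.471/1286) = 0.013919.
z = (0.550544 − 0.529)/0.013919 = 0.021544/0.013919 = 1.548.
p-value = P(Z > 1.548) ≈ 0.0608.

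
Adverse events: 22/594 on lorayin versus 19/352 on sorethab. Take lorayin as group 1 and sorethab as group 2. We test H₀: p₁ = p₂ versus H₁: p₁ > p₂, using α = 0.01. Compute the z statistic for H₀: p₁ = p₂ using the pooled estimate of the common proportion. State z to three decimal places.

z = -1.237

p̂₁ = 22/594 ≈ 0.037037, p̂₂ = 19/352 ≈ 0.053977.
Pooled p̂ = (22+19)/(594+352) = 41/946 = 0.043340.
SE = √(p̂(1−p̂)(1/n₁+1/n₂)) = √(0.043340·0.956660·0.00452441) = √(0.000187591) = 0.013696.
z = (0.037037 − 0.053977)/0.013696 = -0.016940/0.013696 = -1.237.
p-value = P(Z > -1.237) ≈ 0.8919, so at α = 0.01 we fail to reject H₀.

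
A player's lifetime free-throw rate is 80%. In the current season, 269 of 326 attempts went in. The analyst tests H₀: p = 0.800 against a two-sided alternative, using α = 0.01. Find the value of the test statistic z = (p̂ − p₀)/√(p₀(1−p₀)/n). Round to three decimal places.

p̂ = 269/326 = 0.82515.
Standard error under H₀: √(0.8×0.2/326) = 0.02215.
z = (0.82515 − 0.8)/0.02215 = 0.02515/0.02215 = 1.135.
p-value = 2·P(Z > 1.135) ≈ 0.2562. With α = 0.01, fail to reject H₀.

z = 1.135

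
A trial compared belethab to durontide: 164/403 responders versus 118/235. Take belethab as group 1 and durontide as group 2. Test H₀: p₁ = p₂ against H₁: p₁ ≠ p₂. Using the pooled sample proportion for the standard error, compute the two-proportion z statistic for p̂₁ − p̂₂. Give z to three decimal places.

p̂₁ = 164/403 = 0.40695, p̂₂ = 118/235 = 0.50213.
Pooled p̂ = (164+118)/(403+235) = 282/638 = 0.44201.
SE = √(0.246637 × 0.00673671) = 0.04076.
z = (0.40695 − 0.50213)/0.04076 = -0.09518/0.04076 = -2.335.
Two-sided p-value ≈ 2·Φ(−2.335) = 0.0195.

z = -2.335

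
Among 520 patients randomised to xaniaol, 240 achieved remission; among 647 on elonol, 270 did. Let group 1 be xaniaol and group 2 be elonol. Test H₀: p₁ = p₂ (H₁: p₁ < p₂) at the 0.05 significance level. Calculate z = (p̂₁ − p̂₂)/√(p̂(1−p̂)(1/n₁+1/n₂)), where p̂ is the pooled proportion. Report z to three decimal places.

z = 1.514

p̂₁ = 240/520 = 0.46154, p̂₂ = 270/647 = 0.41731.
Pooled p̂ = (240+270)/(520+647) = 510/1167 = 0.43702.
SE = √(p̂(1−p̂)(1/n₁+1/n₂)) = √(0.43702·0.56298·0.00346867) = √(0.000853409) = 0.02921.
z = (0.46154 − 0.41731)/0.02921 = 0.04423/0.02921 = 1.514.
p-value = P(Z < 1.514) ≈ 0.9350. With α = 0.05, fail to reject H₀.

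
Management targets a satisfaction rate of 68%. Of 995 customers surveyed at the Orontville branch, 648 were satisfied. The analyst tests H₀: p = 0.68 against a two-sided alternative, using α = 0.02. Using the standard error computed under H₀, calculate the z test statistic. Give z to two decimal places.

p̂ = 648/995 = 0.6513.
Standard error under H₀: √(0.68×0.32/995) = 0.0148.
z = (0.6513 − 0.68)/0.0148 = -0.0287/0.0148 = -1.94.
Two-sided p-value ≈ 2·Φ(−1.944) = 0.0519. With α = 0.02, fail to reject H₀.

z = -1.94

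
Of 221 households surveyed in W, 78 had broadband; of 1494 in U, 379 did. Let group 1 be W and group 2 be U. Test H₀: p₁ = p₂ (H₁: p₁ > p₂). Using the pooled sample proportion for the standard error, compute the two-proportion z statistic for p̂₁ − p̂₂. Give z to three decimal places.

p̂₁ = 78/221 = 0.352941, p̂₂ = 379/1494 = 0.253681.
Pooled p̂ = (78+379)/(221+1494) = 457/1715 = 0.266472.
SE = √(p̂(1−p̂)(1/n₁+1/n₂)) = √(0.266472·0.733528·0.00519423) = √(0.00101529) = 0.031864.
z = (0.352941 − 0.253681)/0.031864 = 0.099260/0.031864 = 3.115.

z = 3.115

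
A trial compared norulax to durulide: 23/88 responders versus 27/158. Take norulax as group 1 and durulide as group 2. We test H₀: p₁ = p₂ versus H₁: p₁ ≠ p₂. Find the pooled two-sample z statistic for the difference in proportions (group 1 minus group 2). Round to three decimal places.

p̂₁ = 23/88 = 0.26136, p̂₂ = 27/158 = 0.17089.
Pooled p̂ = (23+27)/(88+158) = 50/246 = 0.20325.
SE = √(0.161941 × 0.0176928) = 0.05353.
z = (0.26136 − 0.17089)/0.05353 = 0.09047/0.05353 = 1.690.
p-value = 2·P(Z > 1.690) ≈ 0.0910.

z = 1.690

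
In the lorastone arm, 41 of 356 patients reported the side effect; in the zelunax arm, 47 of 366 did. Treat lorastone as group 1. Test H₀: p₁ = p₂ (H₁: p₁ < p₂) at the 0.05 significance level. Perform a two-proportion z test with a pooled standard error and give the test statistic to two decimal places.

p̂₁ = 41/356 ≈ 0.1152, p̂₂ = 47/366 ≈ 0.1284.
Pooled p̂ = (41+47)/(356+366) = 88/722 = 0.1219.
SE = √(0.107028 × 0.00554123) = 0.0244.
z = (0.1152 − 0.1284)/0.0244 = -0.0132/0.0244 = -0.54.
p-value = P(Z < -0.544) ≈ 0.2932, so at α = 0.05 we fail to reject H₀.

z = -0.54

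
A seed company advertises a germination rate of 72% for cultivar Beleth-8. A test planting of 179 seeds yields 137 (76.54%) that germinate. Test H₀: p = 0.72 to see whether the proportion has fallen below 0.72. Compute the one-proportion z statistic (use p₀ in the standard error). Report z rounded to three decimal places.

z = 1.352

p̂ = 137/179 ≈ 0.76536.
SE = √(p₀(1−p₀)/n) = √(0.2016/179) = 0.03356.
z = (0.76536 − 0.72)/0.03356 = 0.04536/0.03356 = 1.352.
p-value = P(Z < 1.352) ≈ 0.9118.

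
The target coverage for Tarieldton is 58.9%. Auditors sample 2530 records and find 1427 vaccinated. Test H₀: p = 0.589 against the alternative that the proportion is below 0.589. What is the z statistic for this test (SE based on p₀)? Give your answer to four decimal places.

z = -2.5525

p̂ = 1427/2530 ≈ 0.5640316.
SE = √(p₀(1−p₀)/n) = √(0.24208/2530) = 0.0097818.
z = (0.5640316 − 0.589)/0.0097818 = -0.0249684/0.0097818 = -2.5525.
p-value = P(Z < -2.553) ≈ 0.0053.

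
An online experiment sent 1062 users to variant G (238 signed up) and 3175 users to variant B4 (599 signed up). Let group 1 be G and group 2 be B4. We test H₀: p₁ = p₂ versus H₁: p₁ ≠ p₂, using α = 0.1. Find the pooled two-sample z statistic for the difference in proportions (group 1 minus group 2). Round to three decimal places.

p̂₁ = 238/1062 ≈ 0.224105, p̂₂ = 599/3175 ≈ 0.188661.
Pooled p̂ = (238+599)/(1062+3175) = 837/4237 = 0.197545.
SE = √(0.158521 × 0.00125658) = 0.014114.
z = (0.224105 − 0.188661)/0.014114 = 0.035444/0.014114 = 2.511.
p-value = 2·P(Z > 2.511) ≈ 0.0120; since p < α = 0.1, reject H₀.

z = 2.511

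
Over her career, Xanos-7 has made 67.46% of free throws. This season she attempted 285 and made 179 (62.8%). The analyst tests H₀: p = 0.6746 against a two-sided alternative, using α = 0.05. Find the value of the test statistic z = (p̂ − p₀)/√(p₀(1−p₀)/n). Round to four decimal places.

z = -1.6766

p̂ = 179/285 = 0.628070.
SE = √(p₀(1−p₀)/n) = √(0.21951/285) = 0.027753.
z = (0.628070 − 0.6746)/0.027753 = -0.046530/0.027753 = -1.6766.
Two-sided p-value ≈ 2·Φ(−1.677) = 0.0936. With α = 0.05, fail to reject H₀.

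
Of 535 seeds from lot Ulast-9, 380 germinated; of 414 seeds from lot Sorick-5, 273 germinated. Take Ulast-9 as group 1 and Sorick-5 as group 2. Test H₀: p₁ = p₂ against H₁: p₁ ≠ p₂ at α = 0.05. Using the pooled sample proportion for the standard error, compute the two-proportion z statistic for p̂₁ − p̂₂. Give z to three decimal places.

z = 1.677

p̂₁ = 380/535 = 0.71028, p̂₂ = 273/414 = 0.65942.
Pooled p̂ = (380+273)/(535+414) = 653/949 = 0.68809.
SE = √(p̂(1−p̂)(1/n₁+1/n₂)) = √(0.68809·0.31191·0.00428462) = √(0.000919569) = 0.03032.
z = (0.71028 − 0.65942)/0.03032 = 0.05086/0.03032 = 1.677.
Two-sided p-value ≈ 2·Φ(−1.677) = 0.0935, so at α = 0.05 we fail to reject H₀.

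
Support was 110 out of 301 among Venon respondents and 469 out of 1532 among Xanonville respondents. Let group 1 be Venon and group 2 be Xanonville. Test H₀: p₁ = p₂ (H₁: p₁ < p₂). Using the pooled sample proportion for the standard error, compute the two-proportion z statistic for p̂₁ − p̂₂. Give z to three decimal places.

p̂₁ = 110/301 = 0.36545, p̂₂ = 469/1532 = 0.30614.
Pooled p̂ = (110+469)/(301+1532) = 579/1833 = 0.31588.
SE = √(p̂(1−p̂)(1/n₁+1/n₂)) = √(0.31588·0.68412·0.003975) = √(0.000858991) = 0.02931.
z = (0.36545 − 0.30614)/0.02931 = 0.05931/0.02931 = 2.024.
p-value = P(Z < 2.024) ≈ 0.9785.

z = 2.024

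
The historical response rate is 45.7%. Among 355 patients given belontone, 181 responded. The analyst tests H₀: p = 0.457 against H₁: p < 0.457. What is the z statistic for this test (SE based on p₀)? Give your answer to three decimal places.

p̂ = 181/355 = 0.50986.
Under H₀, SE = √(0.457·0.543/355) = √(0.000699017) = 0.02644.
z = (0.50986 − 0.457)/0.02644 = 0.05286/0.02644 = 1.999.

z = 1.999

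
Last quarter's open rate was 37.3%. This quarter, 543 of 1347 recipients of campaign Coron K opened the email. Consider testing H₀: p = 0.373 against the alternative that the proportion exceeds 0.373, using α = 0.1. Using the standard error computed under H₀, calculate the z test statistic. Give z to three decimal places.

z = 2.286

p̂ = 543/1347 ≈ 0.403118.
Under H₀, SE = √(0.373·0.627/1347) = √(0.000173624) = 0.013177.
z = (0.403118 − 0.373)/0.013177 = 0.030118/0.013177 = 2.286.
p-value = P(Z > 2.286) ≈ 0.0111, so at α = 0.1 we reject H₀.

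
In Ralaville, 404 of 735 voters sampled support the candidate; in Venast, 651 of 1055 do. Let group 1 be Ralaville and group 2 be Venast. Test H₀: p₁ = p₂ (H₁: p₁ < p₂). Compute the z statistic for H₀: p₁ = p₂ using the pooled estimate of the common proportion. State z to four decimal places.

p̂₁ = 404/735 = 0.549660, p̂₂ = 651/1055 = 0.617062.
Pooled p̂ = (404+651)/(735+1055) = 1055/1790 = 0.589385.
SE = √(p̂(1−p̂)(1/n₁+1/n₂)) = √(0.589385·0.410615·0.00230841) = √(0.000558659) = 0.023636.
z = (0.549660 − 0.617062)/0.023636 = -0.067402/0.023636 = -2.8517.

z = -2.8517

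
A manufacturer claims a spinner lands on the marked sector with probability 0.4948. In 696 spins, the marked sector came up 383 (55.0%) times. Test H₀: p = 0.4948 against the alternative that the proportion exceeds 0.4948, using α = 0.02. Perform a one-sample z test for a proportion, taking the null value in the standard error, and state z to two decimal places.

p̂ = 383/696 = 0.55029.
Under H₀, SE = √(0.4948·0.5052/696) = √(0.000359157) = 0.01895.
z = (0.55029 − 0.4948)/0.01895 = 0.05549/0.01895 = 2.93.
p-value = P(Z > 2.928) ≈ 0.0017, so at α = 0.02 we reject H₀.

z = 2.93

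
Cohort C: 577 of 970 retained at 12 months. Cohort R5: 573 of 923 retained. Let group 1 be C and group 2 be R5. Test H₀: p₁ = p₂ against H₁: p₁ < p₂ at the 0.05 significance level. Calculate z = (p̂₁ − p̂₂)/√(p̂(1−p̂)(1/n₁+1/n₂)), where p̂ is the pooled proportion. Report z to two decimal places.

z = -1.16

p̂₁ = 577/970 ≈ 0.5948, p̂₂ = 573/923 ≈ 0.6208.
Pooled p̂ = (577+573)/(970+923) = 1150/1893 = 0.6075.
SE = √(0.238443 × 0.00211435) = 0.0225.
z = (0.5948 − 0.6208)/0.0225 = -0.0260/0.0225 = -1.16.
p-value = P(Z < -1.156) ≈ 0.1238; since p > α = 0.05, fail to reject H₀.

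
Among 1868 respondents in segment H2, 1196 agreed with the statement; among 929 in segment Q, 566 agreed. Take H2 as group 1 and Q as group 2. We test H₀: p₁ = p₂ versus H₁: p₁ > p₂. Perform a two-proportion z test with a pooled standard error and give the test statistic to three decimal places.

p̂₁ = 1196/1868 ≈ 0.640257, p̂₂ = 566/929 ≈ 0.609257.
Pooled p̂ = (1196+566)/(1868+929) = 1762/2797 = 0.629961.
SE = √(p̂(1−p̂)(1/n₁+1/n₂)) = √(0.629961·0.370039·0.00161176) = √(0.000375717) = 0.019383.
z = (0.640257 − 0.609257)/0.019383 = 0.031000/0.019383 = 1.599.
p-value = P(Z > 1.599) ≈ 0.0549.

z = 1.599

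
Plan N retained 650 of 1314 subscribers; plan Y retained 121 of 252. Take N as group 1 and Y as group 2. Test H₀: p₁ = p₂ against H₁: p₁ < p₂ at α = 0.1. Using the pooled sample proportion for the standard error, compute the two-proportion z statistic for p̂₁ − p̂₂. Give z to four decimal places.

z = 0.4222

p̂₁ = 650/1314 ≈ 0.494673, p̂₂ = 121/252 ≈ 0.480159.
Pooled p̂ = (650+121)/(1314+252) = 771/1566 = 0.492337.
SE = √(p̂(1−p̂)(1/n₁+1/n₂)) = √(0.492337·0.507663·0.00472929) = √(0.00118204) = 0.034381.
z = (0.494673 − 0.480159)/0.034381 = 0.014514/0.034381 = 0.4222.
p-value = P(Z < 0.422) ≈ 0.6635, so at α = 0.1 we fail to reject H₀.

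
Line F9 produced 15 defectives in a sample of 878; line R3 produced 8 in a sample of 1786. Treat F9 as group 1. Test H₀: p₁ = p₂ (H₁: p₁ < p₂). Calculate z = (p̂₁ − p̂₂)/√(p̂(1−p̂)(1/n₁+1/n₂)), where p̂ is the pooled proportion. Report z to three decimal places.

z = 3.306

p̂₁ = 15/878 = 0.017084, p̂₂ = 8/1786 = 0.004479.
Pooled p̂ = (15+8)/(878+1786) = 23/2664 = 0.008634.
SE = √(0.00855909 × 0.00169886) = 0.003813.
z = (0.017084 − 0.004479)/0.003813 = 0.012605/0.003813 = 3.306.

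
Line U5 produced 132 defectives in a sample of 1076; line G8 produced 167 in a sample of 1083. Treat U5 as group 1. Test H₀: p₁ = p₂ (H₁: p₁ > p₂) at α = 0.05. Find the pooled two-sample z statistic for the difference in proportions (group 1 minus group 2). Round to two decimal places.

p̂₁ = 132/1076 = 0.12268, p̂₂ = 167/1083 = 0.15420.
Pooled p̂ = (132+167)/(1076+1083) = 299/2159 = 0.13849.
SE = √(0.119311 × 0.00185273) = 0.01487.
z = (0.12268 − 0.15420)/0.01487 = -0.03152/0.01487 = -2.12.
p-value = P(Z > -2.120) ≈ 0.9830, so at α = 0.05 we fail to reject H₀.

z = -2.12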